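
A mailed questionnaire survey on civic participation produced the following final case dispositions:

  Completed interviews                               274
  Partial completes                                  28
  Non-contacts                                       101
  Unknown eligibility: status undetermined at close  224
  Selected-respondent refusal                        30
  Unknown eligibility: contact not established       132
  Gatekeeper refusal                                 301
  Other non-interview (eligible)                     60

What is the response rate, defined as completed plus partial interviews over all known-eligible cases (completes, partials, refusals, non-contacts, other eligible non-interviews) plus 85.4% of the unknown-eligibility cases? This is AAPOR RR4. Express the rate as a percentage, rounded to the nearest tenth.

27.5%

Refusal or break-off = 301 + 30 = 331
Unknown if eligible = 132 + 224 = 356
Numerator = 274 + 28 = 302
Eligible (known) = 274 + 28 + 331 + 101 + 60 = 794
e × U = 0.8540 × 356 = 304.02
Denominator = 794 + 304.02 = 1098.02
RR4 = 302 / 1098.02 = 0.2750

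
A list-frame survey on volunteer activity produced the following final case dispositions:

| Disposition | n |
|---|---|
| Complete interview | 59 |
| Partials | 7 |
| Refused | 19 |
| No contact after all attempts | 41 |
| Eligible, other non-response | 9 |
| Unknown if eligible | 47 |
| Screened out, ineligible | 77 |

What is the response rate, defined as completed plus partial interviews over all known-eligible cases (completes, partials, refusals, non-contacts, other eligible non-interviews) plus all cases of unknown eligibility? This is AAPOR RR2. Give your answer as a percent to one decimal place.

Num: 59 + 7 = 66
Denominator: 59 + 7 + 19 + 41 + 9 + 47 = 182
RR2 = 66 / 182 = 0.3626

36.3%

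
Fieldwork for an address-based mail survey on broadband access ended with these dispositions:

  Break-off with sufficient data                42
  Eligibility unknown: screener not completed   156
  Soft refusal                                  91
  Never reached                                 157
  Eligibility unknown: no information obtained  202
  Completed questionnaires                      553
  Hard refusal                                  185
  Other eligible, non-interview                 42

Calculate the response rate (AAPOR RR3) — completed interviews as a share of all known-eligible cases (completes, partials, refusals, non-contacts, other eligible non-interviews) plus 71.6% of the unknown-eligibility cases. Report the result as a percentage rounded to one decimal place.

41.7%

Refusal or break-off = 185 + 91 = 276
Undetermined eligibility = 156 + 202 = 358
Top → 553
Determined eligible → 553 + 42 + 276 + 157 + 42 = 1070
e × U → 0.7160 × 358 = 256.33
Denominator → 1070 + 256.33 = 1326.33
RR3 = 553 / 1326.33 = 0.4169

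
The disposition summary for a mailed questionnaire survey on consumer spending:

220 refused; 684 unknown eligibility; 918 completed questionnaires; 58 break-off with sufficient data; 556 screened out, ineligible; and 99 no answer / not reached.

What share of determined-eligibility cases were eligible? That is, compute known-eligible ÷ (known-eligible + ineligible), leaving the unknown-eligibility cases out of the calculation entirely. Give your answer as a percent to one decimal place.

70.0%

Known eligible = 918 + 58 + 220 + 99 = 1295
e = 1295 / (1295 + 556) = 1295 / 1851 = 0.6996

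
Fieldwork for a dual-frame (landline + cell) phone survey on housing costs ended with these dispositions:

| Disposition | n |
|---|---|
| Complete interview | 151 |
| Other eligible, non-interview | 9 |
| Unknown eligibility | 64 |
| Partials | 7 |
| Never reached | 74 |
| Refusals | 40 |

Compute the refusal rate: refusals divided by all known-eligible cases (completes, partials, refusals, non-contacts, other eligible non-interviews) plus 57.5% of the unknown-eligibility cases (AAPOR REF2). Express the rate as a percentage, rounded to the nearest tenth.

12.6%

Numerator → 40
Eligible (known) → 151 + 7 + 40 + 74 + 9 = 281
e × U → 0.5750 × 64 = 36.80
Denom → 281 + 36.80 = 317.80
REF2 = 40 / 317.80 = 0.1259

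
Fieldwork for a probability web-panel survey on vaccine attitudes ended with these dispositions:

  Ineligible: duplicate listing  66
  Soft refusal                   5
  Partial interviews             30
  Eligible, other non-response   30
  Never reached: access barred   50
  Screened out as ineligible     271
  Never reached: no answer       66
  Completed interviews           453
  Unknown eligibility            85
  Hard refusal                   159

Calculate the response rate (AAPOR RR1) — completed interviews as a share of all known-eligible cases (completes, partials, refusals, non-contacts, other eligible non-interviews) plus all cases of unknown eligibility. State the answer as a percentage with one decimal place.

Declined to participate = 159 + 5 = 164
Never reached = 66 + 50 = 116
Screened out, ineligible = 271 + 66 = 337
Numerator → 453
Base → 453 + 30 + 164 + 116 + 30 + 85 = 878
RR1 = 453 / 878 = 0.5159

51.6%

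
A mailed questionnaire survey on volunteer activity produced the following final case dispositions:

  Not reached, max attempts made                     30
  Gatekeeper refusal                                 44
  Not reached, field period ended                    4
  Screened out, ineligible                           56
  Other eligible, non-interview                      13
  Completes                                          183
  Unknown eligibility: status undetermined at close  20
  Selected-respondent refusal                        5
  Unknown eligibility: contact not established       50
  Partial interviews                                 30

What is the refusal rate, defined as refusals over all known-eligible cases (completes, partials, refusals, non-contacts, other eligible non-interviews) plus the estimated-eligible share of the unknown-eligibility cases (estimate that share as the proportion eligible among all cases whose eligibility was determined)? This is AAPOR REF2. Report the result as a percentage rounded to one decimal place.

13.3%

Refusals = 44 + 5 = 49
No answer / not reached = 4 + 30 = 34
Eligibility not determined = 50 + 20 = 70
Numerator → 49
Determined eligible → 183 + 30 + 49 + 34 + 13 = 309
e = 309 / (309 + 56) = 309 / 365 = 0.8466
Eligible share of unknowns → 0.8466 × 70 = 59.26
Denominator → 309 + 59.26 = 368.26
REF2 = 49 / 368.26 = 0.1331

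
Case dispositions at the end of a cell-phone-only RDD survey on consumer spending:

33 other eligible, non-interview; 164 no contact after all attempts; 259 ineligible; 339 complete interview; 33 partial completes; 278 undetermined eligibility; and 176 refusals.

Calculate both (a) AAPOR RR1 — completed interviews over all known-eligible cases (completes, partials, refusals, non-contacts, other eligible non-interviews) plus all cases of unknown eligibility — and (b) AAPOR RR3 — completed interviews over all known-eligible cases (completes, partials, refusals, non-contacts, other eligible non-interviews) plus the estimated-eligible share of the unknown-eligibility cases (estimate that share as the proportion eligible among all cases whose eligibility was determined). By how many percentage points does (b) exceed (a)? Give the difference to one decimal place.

2.5

Num: 339
Denom: 339 + 33 + 176 + 164 + 33 + 278 = 1023
RR1 = 339 / 1023 = 0.3314
Known eligible: 339 + 33 + 176 + 164 + 33 = 745
e = 745 / (745 + 259) = 745 / 1004 = 0.7420
e × U: 0.7420 × 278 = 206.28
Denom: 745 + 206.28 = 951.28
RR3 = 339 / 951.28 = 0.3564
Difference = 35.64 − 33.14 = 2.50 percentage points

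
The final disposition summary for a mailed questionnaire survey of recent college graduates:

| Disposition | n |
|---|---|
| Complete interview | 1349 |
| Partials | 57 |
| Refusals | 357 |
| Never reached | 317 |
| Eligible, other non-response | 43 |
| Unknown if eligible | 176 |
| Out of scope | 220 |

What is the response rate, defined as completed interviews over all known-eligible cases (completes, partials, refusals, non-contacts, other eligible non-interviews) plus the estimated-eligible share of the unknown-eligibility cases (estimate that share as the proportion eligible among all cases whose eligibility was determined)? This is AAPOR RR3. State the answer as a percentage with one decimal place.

59.1%

Top → 1349
Known eligible → 1349 + 57 + 357 + 317 + 43 = 2123
e = 2123 / (2123 + 220) = 2123 / 2343 = 0.9061
Eligible share of unknowns → 0.9061 × 176 = 159.47
Denom → 2123 + 159.47 = 2282.47
RR3 = 1349 / 2282.47 = 0.5910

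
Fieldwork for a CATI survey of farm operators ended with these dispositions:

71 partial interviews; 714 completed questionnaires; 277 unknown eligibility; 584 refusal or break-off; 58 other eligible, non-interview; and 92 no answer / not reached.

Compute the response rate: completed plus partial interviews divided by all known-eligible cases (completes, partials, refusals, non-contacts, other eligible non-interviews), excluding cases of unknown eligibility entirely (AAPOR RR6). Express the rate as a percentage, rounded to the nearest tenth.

51.7%

Numerator → 714 + 71 = 785
Denominator → 714 + 71 + 584 + 92 + 58 = 1519
RR6 = 785 / 1519 = 0.5168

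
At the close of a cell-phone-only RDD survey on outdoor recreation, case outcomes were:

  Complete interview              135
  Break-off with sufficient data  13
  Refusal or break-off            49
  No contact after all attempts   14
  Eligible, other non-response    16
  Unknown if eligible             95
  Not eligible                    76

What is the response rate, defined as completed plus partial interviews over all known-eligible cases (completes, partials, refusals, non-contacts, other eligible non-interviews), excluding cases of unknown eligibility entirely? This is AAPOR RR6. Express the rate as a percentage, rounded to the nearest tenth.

Numerator = 135 + 13 = 148
Base = 135 + 13 + 49 + 14 + 16 = 227
RR6 = 148 / 227 = 0.6520

65.2%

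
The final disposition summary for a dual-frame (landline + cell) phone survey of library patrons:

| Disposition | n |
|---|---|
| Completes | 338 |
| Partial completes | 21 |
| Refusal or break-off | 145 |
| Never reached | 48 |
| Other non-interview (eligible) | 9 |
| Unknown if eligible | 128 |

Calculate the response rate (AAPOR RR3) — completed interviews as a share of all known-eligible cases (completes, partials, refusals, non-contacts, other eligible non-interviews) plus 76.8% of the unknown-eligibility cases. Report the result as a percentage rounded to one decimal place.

51.3%

Num → 338
Known eligible → 338 + 21 + 145 + 48 + 9 = 561
Estimated eligible among unknowns → 0.7680 × 128 = 98.30
Base → 561 + 98.30 = 659.30
RR3 = 338 / 659.30 = 0.5127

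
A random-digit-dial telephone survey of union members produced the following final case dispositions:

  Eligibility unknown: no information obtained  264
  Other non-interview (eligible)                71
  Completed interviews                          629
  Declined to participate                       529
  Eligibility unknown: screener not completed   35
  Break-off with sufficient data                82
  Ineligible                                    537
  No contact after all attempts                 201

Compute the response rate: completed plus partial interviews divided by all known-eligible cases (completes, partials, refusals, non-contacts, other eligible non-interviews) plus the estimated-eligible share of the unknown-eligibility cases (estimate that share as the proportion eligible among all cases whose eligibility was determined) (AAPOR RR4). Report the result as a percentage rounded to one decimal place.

41.0%

Unknown eligibility = 35 + 264 = 299
Top = 629 + 82 = 711
Known eligible = 629 + 82 + 529 + 201 + 71 = 1512
e = 1512 / (1512 + 537) = 1512 / 2049 = 0.7379
e × U = 0.7379 × 299 = 220.63
Base = 1512 + 220.63 = 1732.63
RR4 = 711 / 1732.63 = 0.4104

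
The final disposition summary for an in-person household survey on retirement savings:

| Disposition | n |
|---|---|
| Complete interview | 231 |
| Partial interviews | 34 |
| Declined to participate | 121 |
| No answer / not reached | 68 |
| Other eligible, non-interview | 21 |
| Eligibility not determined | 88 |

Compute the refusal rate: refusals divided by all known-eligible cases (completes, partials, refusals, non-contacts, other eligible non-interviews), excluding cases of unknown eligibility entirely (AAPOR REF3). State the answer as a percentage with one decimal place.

Num = 121
Denominator = 231 + 34 + 121 + 68 + 21 = 475
REF3 = 121 / 475 = 0.2547

25.5%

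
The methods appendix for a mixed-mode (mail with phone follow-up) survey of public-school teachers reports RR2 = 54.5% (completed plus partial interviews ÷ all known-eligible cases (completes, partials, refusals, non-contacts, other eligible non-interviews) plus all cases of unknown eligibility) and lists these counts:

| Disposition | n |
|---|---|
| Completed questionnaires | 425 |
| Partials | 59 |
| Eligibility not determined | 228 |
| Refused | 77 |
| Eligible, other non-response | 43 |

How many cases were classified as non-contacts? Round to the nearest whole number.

Numerator = 425 + 59 = 484
RR2 = 484 / D = 0.545
D = 484 / 0.545 = 888.1
Rest of base = 832
non-contacts = 888.1 − 832 ≈ 56

56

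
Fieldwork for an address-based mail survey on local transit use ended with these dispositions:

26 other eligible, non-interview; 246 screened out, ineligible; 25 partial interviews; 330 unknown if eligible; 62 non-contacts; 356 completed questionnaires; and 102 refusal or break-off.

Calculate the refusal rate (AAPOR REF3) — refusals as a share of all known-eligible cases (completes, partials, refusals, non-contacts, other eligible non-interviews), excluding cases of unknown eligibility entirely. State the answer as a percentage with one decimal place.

Numerator → 102
Base → 356 + 25 + 102 + 62 + 26 = 571
REF3 = 102 / 571 = 0.1786

17.9%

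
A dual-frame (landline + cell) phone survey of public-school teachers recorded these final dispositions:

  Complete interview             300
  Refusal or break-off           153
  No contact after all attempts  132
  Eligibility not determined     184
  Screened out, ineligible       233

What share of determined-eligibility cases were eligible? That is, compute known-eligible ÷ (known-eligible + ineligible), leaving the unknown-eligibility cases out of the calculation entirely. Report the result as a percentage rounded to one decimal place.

Known eligible: 300 + 153 + 132 = 585
e = 585 / (585 + 233) = 585 / 818 = 0.7152

71.5%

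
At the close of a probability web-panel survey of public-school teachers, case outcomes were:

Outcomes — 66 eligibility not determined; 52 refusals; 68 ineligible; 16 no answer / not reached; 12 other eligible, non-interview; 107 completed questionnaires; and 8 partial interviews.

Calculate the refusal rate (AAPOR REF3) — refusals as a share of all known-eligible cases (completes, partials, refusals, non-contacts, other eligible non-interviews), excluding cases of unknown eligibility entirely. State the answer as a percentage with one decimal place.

26.7%

Num: 52
Denominator: 107 + 8 + 52 + 16 + 12 = 195
REF3 = 52 / 195 = 0.2667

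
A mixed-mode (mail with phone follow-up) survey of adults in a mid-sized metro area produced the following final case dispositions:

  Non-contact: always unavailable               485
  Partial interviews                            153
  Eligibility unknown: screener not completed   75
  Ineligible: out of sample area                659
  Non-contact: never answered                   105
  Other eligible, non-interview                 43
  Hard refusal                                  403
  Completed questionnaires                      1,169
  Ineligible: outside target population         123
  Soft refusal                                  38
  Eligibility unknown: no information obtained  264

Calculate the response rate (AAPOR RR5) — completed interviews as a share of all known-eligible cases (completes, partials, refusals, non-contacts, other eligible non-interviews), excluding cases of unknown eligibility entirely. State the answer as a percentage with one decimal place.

Refused = 403 + 38 = 441
Non-contacts = 105 + 485 = 590
Undetermined eligibility = 75 + 264 = 339
Ineligible = 123 + 659 = 782
Top → 1169
Denom → 1169 + 153 + 441 + 590 + 43 = 2396
RR5 = 1169 / 2396 = 0.4879

48.8%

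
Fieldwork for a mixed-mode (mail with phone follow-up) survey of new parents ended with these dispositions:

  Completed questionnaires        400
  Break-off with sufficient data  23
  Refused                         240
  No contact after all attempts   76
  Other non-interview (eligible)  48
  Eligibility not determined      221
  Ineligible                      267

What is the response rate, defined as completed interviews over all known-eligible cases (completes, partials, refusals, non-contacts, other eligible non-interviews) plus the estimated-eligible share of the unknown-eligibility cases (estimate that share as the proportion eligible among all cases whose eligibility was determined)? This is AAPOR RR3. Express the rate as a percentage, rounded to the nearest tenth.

42.0%

Top = 400
Determined eligible = 400 + 23 + 240 + 76 + 48 = 787
e = 787 / (787 + 267) = 787 / 1054 = 0.7467
Estimated eligible among unknowns = 0.7467 × 221 = 165.02
Denominator = 787 + 165.02 = 952.02
RR3 = 400 / 952.02 = 0.4202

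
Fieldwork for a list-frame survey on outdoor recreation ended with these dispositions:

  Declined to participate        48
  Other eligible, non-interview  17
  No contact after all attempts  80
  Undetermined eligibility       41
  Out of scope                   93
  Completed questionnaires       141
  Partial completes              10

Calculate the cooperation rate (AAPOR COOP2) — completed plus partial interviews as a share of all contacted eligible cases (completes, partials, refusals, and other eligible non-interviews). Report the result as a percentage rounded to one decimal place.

Numerator → 141 + 10 = 151
Denom → 141 + 10 + 48 + 17 = 216
COOP2 = 151 / 216 = 0.6991

69.9%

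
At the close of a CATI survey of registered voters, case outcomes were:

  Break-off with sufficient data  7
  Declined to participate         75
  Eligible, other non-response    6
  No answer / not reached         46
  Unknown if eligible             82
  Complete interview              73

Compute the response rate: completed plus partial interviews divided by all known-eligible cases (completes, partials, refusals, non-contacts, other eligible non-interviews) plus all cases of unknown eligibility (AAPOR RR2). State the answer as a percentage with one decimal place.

27.7%

Numerator → 73 + 7 = 80
Denominator → 73 + 7 + 75 + 46 + 6 + 82 = 289
RR2 = 80 / 289 = 0.2768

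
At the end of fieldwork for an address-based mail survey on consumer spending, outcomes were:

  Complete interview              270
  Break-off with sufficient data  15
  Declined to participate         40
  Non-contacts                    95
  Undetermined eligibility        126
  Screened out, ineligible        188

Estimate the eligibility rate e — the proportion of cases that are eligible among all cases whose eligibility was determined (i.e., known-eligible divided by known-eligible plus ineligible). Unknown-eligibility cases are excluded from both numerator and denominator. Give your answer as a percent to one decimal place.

69.1%

Determined eligible: 270 + 15 + 40 + 95 = 420
e = 420 / (420 + 188) = 420 / 608 = 0.6908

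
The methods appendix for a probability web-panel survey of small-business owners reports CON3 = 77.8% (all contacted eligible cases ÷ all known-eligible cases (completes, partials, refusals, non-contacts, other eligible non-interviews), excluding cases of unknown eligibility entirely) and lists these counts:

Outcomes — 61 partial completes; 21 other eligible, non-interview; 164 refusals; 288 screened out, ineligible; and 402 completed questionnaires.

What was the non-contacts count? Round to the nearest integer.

Top: 402 + 61 + 164 + 21 = 648
CON3 = 648 / D = 0.778
D = 648 / 0.778 = 832.9
Rest of base = 648
non-contacts = 832.9 − 648 ≈ 185

185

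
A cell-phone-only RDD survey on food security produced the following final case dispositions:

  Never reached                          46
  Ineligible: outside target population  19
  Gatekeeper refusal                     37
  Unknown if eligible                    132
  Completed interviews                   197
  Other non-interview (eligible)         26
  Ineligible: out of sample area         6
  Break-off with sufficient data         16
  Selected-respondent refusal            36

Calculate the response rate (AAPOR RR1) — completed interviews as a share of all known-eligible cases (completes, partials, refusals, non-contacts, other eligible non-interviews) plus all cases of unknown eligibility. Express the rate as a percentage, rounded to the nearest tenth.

Refusals = 37 + 36 = 73
Ineligible = 19 + 6 = 25
Num = 197
Denom = 197 + 16 + 73 + 46 + 26 + 132 = 490
RR1 = 197 / 490 = 0.4020

40.2%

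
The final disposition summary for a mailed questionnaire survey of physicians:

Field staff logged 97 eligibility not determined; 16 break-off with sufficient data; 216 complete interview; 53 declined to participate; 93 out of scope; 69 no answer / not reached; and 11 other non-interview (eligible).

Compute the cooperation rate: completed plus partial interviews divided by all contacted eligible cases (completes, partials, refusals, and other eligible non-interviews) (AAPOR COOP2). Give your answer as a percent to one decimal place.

Top → 216 + 16 = 232
Base → 216 + 16 + 53 + 11 = 296
COOP2 = 232 / 296 = 0.7838

78.4%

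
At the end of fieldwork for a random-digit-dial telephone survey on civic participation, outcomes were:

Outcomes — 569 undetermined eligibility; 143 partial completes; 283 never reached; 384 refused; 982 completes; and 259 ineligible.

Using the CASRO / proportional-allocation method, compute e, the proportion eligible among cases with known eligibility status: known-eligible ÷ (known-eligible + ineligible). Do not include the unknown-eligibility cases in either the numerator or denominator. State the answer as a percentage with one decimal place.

Known eligible → 982 + 143 + 384 + 283 = 1792
e = 1792 / (1792 + 259) = 1792 / 2051 = 0.8737

87.4%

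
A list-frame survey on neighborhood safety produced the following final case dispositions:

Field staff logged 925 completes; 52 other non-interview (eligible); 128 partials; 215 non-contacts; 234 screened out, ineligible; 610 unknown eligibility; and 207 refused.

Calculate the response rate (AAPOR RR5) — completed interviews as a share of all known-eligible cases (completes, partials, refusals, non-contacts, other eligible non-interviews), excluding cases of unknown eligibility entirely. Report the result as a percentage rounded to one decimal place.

60.6%

Num: 925
Base: 925 + 128 + 207 + 215 + 52 = 1527
RR5 = 925 / 1527 = 0.6058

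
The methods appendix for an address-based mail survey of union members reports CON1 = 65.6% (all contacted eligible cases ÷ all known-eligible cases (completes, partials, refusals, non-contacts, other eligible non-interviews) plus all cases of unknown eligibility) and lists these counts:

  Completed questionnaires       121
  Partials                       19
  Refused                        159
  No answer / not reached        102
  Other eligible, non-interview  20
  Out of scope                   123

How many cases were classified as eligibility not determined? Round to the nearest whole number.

65

Num: 121 + 19 + 159 + 20 = 319
CON1 = 319 / D = 0.656
D = 319 / 0.656 = 486.3
Remaining denominator categories sum to 421
eligibility not determined = 486.3 − 421 ≈ 65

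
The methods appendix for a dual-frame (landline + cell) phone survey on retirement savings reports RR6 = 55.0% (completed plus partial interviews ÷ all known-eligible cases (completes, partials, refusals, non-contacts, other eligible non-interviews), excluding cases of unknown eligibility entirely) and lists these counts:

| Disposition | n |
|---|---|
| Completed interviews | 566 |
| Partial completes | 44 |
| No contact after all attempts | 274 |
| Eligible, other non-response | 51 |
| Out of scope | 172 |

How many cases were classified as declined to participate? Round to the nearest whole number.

Top = 566 + 44 = 610
RR6 = 610 / D = 0.550
D = 610 / 0.550 = 1109.1
Other denominator terms total 935
declined to participate = 1109.1 − 935 ≈ 174

174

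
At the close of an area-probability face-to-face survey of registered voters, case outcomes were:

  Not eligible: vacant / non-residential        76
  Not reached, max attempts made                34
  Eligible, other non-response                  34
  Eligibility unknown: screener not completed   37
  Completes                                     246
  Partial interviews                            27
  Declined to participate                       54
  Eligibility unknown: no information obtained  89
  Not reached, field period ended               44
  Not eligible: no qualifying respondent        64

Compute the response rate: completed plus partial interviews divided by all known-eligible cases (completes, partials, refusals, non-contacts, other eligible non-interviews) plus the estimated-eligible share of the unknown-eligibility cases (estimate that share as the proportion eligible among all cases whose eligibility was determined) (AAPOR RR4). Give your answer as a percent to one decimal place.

51.1%

Never reached = 44 + 34 = 78
Unknown eligibility = 37 + 89 = 126
Out of scope = 64 + 76 = 140
Num = 246 + 27 = 273
Eligible (known) = 246 + 27 + 54 + 78 + 34 = 439
e = 439 / (439 + 140) = 439 / 579 = 0.7582
Estimated eligible among unknowns = 0.7582 × 126 = 95.53
Denom = 439 + 95.53 = 534.53
RR4 = 273 / 534.53 = 0.5107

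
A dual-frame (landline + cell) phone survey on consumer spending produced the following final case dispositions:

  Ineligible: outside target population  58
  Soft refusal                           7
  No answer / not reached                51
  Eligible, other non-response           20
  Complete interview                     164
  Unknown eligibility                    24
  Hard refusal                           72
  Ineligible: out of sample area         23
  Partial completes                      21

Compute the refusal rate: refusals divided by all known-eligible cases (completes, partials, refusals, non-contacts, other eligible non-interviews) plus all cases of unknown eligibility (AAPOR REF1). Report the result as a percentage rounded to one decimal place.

Declined to participate = 72 + 7 = 79
Not eligible = 58 + 23 = 81
Num → 79
Denominator → 164 + 21 + 79 + 51 + 20 + 24 = 359
REF1 = 79 / 359 = 0.2201

22.0%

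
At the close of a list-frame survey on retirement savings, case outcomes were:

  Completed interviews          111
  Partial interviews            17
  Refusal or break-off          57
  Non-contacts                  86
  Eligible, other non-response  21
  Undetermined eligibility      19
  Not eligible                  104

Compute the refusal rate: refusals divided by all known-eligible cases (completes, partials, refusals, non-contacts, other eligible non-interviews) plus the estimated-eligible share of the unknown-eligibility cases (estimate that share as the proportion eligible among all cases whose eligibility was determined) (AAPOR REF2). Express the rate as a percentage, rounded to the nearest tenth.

Top = 57
Eligible (known) = 111 + 17 + 57 + 86 + 21 = 292
e = 292 / (292 + 104) = 292 / 396 = 0.7374
e × U = 0.7374 × 19 = 14.01
Base = 292 + 14.01 = 306.01
REF2 = 57 / 306.01 = 0.1863

18.6%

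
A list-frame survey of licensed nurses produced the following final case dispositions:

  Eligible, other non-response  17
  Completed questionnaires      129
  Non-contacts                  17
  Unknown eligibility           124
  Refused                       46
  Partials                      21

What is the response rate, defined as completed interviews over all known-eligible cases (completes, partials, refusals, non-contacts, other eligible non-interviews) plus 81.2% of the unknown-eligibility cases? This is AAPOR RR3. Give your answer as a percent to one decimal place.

39.0%

Num = 129
Determined eligible = 129 + 21 + 46 + 17 + 17 = 230
Eligible share of unknowns = 0.8120 × 124 = 100.69
Denominator = 230 + 100.69 = 330.69
RR3 = 129 / 330.69 = 0.3901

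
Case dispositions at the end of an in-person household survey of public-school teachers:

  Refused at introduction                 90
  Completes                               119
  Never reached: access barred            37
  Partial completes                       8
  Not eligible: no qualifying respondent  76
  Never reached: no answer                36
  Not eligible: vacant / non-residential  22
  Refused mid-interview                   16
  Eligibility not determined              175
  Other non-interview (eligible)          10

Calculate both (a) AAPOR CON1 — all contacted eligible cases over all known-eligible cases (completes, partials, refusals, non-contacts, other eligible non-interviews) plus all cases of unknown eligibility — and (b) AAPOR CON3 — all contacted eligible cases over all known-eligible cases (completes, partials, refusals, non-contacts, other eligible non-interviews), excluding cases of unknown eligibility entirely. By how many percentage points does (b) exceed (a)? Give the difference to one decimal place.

27.4

Declined to participate = 90 + 16 = 106
No answer / not reached = 36 + 37 = 73
Ineligible = 76 + 22 = 98
Numerator → 119 + 8 + 106 + 10 = 243
Denominator → 119 + 8 + 106 + 73 + 10 + 175 = 491
CON1 = 243 / 491 = 0.4949
Denominator → 119 + 8 + 106 + 73 + 10 = 316
CON3 = 243 / 316 = 0.7690
Difference = 76.90 − 49.49 = 27.41 percentage points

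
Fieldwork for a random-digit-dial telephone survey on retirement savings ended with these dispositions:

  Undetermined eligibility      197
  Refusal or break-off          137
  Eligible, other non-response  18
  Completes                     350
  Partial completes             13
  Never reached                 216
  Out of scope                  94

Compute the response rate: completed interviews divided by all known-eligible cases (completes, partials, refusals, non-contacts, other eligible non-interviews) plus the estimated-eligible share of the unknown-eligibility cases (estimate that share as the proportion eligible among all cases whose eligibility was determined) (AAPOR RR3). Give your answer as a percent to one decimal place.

38.5%

Top = 350
Known eligible = 350 + 13 + 137 + 216 + 18 = 734
e = 734 / (734 + 94) = 734 / 828 = 0.8865
e × U = 0.8865 × 197 = 174.64
Denominator = 734 + 174.64 = 908.64
RR3 = 350 / 908.64 = 0.3852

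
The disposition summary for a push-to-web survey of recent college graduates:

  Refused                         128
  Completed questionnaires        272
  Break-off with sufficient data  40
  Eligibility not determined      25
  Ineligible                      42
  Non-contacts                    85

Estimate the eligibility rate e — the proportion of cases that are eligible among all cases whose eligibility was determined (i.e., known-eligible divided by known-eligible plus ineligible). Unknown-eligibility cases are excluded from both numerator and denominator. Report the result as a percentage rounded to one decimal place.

92.6%

Determined eligible → 272 + 40 + 128 + 85 = 525
e = 525 / (525 + 42) = 525 / 567 = 0.9259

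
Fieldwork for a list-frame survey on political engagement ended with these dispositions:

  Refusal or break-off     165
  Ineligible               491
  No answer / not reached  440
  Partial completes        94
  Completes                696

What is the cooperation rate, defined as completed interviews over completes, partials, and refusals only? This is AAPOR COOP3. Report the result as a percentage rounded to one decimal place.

Num = 696
Denominator = 696 + 94 + 165 = 955
COOP3 = 696 / 955 = 0.7288

72.9%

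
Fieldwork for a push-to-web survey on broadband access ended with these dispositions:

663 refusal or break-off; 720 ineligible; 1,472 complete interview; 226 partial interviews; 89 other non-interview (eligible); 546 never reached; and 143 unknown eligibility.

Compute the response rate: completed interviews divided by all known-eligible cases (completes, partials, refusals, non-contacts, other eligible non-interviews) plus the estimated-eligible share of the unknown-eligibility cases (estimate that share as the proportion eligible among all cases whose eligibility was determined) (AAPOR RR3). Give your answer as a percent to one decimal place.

Numerator: 1472
Known eligible: 1472 + 226 + 663 + 546 + 89 = 2996
e = 2996 / (2996 + 720) = 2996 / 3716 = 0.8062
Estimated eligible among unknowns: 0.8062 × 143 = 115.29
Denom: 2996 + 115.29 = 3111.29
RR3 = 1472 / 3111.29 = 0.4731

47.3%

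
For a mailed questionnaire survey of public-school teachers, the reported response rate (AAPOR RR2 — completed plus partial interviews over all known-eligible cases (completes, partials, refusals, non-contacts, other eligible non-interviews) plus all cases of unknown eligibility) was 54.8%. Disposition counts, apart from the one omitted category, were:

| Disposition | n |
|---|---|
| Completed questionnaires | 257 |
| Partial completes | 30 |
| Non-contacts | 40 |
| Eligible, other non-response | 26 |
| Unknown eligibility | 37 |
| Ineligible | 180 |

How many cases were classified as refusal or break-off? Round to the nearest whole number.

Numerator = 257 + 30 = 287
RR2 = 287 / D = 0.548
D = 287 / 0.548 = 523.7
Remaining denominator categories sum to 390
refusal or break-off = 523.7 − 390 ≈ 134

134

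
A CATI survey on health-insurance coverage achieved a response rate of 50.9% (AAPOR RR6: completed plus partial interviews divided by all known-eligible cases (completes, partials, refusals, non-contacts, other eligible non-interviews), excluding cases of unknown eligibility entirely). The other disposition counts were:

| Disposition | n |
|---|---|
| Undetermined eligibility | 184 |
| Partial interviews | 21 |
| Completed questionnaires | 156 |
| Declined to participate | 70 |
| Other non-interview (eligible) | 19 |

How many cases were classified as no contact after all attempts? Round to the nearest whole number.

Top = 156 + 21 = 177
RR6 = 177 / D = 0.509
D = 177 / 0.509 = 347.7
Rest of base = 266
no contact after all attempts = 347.7 − 266 ≈ 82

82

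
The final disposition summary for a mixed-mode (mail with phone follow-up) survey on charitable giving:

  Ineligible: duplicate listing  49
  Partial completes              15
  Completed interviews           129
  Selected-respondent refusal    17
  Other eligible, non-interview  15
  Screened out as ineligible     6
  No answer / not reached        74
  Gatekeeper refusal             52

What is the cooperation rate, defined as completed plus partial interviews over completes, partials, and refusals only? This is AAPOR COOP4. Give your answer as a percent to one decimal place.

67.6%

Declined to participate = 52 + 17 = 69
Screened out, ineligible = 6 + 49 = 55
Numerator = 129 + 15 = 144
Denom = 129 + 15 + 69 = 213
COOP4 = 144 / 213 = 0.6761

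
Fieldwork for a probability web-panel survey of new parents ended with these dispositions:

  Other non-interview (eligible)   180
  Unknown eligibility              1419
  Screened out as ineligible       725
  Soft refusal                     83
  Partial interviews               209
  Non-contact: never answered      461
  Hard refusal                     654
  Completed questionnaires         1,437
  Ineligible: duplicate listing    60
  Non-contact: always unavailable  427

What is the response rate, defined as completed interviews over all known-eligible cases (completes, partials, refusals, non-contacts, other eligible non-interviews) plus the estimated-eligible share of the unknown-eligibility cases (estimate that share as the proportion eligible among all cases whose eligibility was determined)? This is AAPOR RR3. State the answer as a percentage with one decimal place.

31.2%

Declined to participate = 654 + 83 = 737
Non-contacts = 461 + 427 = 888
Screened out, ineligible = 725 + 60 = 785
Num: 1437
Eligible (known): 1437 + 209 + 737 + 888 + 180 = 3451
e = 3451 / (3451 + 785) = 3451 / 4236 = 0.8147
Estimated eligible among unknowns: 0.8147 × 1419 = 1156.06
Denominator: 3451 + 1156.06 = 4607.06
RR3 = 1437 / 4607.06 = 0.3119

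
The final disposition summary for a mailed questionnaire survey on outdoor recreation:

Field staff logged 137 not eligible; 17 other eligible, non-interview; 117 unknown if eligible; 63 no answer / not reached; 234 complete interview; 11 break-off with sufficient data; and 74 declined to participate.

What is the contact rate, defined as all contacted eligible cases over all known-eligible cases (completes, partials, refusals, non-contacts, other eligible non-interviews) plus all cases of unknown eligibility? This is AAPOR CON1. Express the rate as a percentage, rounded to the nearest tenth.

65.1%

Numerator → 234 + 11 + 74 + 17 = 336
Denominator → 234 + 11 + 74 + 63 + 17 + 117 = 516
CON1 = 336 / 516 = 0.6512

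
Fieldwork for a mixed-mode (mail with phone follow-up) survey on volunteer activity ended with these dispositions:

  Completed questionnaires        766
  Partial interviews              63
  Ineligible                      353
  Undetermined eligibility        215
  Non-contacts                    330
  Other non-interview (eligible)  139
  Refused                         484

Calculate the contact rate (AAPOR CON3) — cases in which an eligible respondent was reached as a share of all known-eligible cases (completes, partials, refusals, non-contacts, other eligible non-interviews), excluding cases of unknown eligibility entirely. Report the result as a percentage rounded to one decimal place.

Num → 766 + 63 + 484 + 139 = 1452
Denom → 766 + 63 + 484 + 330 + 139 = 1782
CON3 = 1452 / 1782 = 0.8148

81.5%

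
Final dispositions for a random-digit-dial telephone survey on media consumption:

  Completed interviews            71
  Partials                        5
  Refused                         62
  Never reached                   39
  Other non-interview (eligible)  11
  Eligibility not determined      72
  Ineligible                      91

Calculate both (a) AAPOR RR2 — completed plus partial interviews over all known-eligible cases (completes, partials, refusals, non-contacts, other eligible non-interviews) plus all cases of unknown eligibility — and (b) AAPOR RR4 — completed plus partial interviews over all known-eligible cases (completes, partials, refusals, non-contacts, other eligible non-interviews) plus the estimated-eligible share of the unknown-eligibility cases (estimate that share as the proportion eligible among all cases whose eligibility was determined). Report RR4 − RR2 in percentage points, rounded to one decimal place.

Numerator: 71 + 5 = 76
Base: 71 + 5 + 62 + 39 + 11 + 72 = 260
RR2 = 76 / 260 = 0.2923
Determined eligible: 71 + 5 + 62 + 39 + 11 = 188
e = 188 / (188 + 91) = 188 / 279 = 0.6738
e × U: 0.6738 × 72 = 48.51
Base: 188 + 48.51 = 236.51
RR4 = 76 / 236.51 = 0.3213
Difference = 32.13 − 29.23 = 2.90 percentage points

2.9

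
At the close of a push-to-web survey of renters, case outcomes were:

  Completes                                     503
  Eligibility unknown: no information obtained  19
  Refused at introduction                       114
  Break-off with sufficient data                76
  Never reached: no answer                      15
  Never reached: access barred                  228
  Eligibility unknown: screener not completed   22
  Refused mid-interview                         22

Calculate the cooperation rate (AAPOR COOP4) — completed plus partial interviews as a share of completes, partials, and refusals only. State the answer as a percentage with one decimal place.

Refusal or break-off = 114 + 22 = 136
No answer / not reached = 15 + 228 = 243
Undetermined eligibility = 22 + 19 = 41
Top → 503 + 76 = 579
Denom → 503 + 76 + 136 = 715
COOP4 = 579 / 715 = 0.8098

81.0%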